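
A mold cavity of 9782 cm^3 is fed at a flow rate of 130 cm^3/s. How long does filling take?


Formula: t_fill = V_mold / Q_flow
t = 9782 cm^3 / 130 cm^3/s = 75.2462 s

Answer: 75.2462 s


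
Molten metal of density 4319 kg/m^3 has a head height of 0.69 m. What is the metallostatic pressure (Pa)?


Formula: P = rho * g * h
rho * g = 4319 * 9.81 = 42369.39 N/m^3
P = 42369.39 * 0.69 = 29234.8791 Pa

29234.8791 Pa


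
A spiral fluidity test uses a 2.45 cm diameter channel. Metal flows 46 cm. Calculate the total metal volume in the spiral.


Formula: V = pi * (d/2)^2 * L  (cylinder volume)
Radius = 2.45/2 = 1.225 cm
V = pi * 1.225^2 * 46 = 216.8602 cm^3


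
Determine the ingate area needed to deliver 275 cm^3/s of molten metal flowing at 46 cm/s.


Formula: A_ingate = Q / v  (continuity equation)
A = 275 cm^3/s / 46 cm/s = 5.9783 cm^2


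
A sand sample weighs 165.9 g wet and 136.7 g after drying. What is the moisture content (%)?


Formula: MC = (W_wet - W_dry) / W_wet * 100
Water mass = 165.9 - 136.7 = 29.2 g
MC = 29.2 / 165.9 * 100 = 17.6010%


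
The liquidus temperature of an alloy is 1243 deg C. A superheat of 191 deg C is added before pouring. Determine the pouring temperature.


Formula: T_pour = T_melt + Superheat
T_pour = 1243 + 191 = 1434 deg C

Answer: 1434 deg C


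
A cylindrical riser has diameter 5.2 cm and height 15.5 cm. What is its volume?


Formula: V = pi * (D/2)^2 * H  (cylinder volume)
Radius = D/2 = 5.2/2 = 2.6 cm
V = pi * 2.6^2 * 15.5 = 329.1761 cm^3

329.1761 cm^3


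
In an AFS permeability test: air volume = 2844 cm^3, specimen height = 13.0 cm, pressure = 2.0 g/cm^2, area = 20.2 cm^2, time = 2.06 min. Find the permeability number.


Formula: Permeability Number P = (V * H) / (p * A * t)
Numerator: V * H = 2844 * 13.0 = 36972.0
Denominator: p * A * t = 2.0 * 20.2 * 2.06 = 83.224
P = 36972.0 / 83.224 = 444.2469

444.2469


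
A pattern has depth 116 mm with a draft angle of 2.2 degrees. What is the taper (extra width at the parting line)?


Formula: taper = depth * tan(draft_angle)
tan(2.2 deg) = 0.0384161
taper = 116 mm * 0.0384161 = 4.4563 mm

Answer: 4.4563 mm


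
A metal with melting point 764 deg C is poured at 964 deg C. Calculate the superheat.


Formula: Superheat = T_pour - T_melt
Superheat = 964 - 764 = 200 deg C

Final answer: 200 deg C


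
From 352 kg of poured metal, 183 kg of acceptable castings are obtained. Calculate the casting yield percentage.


Formula: Casting Yield = (W_good / W_total) * 100
Yield = (183 kg / 352 kg) * 100 = 51.9886%


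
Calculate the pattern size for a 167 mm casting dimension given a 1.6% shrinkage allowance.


Formula: L_pattern = L_casting * (1 + shrinkage_rate/100)
Shrinkage factor = 1 + 1.6/100 = 1.016
L_pattern = 167 mm * 1.016 = 169.6720 mm

169.6720 mm


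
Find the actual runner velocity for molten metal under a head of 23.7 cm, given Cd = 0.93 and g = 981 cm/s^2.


Formula: v = Cd * sqrt(2 * g * h)  (Torricelli with discharge coefficient)
2*g*h = 2 * 981 * 23.7 = 46499.4 cm^2/s^2
sqrt(46499.4) = 215.63720 cm/s
v = 0.93 * 215.63720 = 200.5426 cm/s

Final answer: 200.5426 cm/s


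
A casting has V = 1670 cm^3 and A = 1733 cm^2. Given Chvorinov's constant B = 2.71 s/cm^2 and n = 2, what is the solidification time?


Formula: t_s = B * (V/A)^n  (Chvorinov's rule, n=2)
Modulus M = V/A = 1670/1733 = 0.963647 cm
M^2 = 0.963647^2 = 0.928616 cm^2
t_s = 2.71 * 0.928616 = 2.5165 s


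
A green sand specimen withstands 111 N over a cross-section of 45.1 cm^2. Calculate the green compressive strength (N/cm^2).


Formula: Compressive Strength = Force / Area
Strength = 111 N / 45.1 cm^2 = 2.4612 N/cm^2


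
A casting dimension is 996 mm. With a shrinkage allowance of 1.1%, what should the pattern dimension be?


Formula: L_pattern = L_casting * (1 + shrinkage_rate/100)
Shrinkage factor = 1 + 1.1/100 = 1.011
L_pattern = 996 mm * 1.011 = 1006.9560 mm

Final answer: 1006.9560 mm


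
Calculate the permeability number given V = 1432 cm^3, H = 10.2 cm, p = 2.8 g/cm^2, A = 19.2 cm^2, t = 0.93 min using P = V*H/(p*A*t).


Formula: Permeability Number P = (V * H) / (p * A * t)
Numerator: V * H = 1432 * 10.2 = 14606.4
Denominator: p * A * t = 2.8 * 19.2 * 0.93 = 49.9968
P = 14606.4 / 49.9968 = 292.1467

Final answer: 292.1467


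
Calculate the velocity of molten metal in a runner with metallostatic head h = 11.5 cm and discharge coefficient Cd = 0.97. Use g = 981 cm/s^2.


Formula: v = Cd * sqrt(2 * g * h)  (Torricelli with discharge coefficient)
2*g*h = 2 * 981 * 11.5 = 22563.0 cm^2/s^2
sqrt(22563.0) = 150.20985 cm/s
v = 0.97 * 150.20985 = 145.7036 cm/s

Final answer: 145.7036 cm/s


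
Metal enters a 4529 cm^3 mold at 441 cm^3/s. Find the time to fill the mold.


Formula: t_fill = V_mold / Q_flow
t = 4529 cm^3 / 441 cm^3/s = 10.2698 s

Final answer: 10.2698 s


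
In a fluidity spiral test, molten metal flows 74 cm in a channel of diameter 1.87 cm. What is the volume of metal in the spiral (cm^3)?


Formula: V = pi * (d/2)^2 * L  (cylinder volume)
Radius = 1.87/2 = 0.935 cm
V = pi * 0.935^2 * 74 = 203.2380 cm^3

203.2380 cm^3


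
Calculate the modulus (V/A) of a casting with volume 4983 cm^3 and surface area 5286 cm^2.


Formula: Casting Modulus M = V / A
M = 4983 cm^3 / 5286 cm^2 = 0.9427 cm

Answer: 0.9427 cm


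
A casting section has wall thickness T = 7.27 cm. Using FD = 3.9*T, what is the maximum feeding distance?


Formula: FD = 3.9 * T  (riser feeding-distance rule)
FD = 3.9 * 7.27 cm = 28.3530 cm


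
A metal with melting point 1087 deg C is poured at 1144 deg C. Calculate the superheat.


Formula: Superheat = T_pour - T_melt
Superheat = 1144 - 1087 = 57 deg C

Final answer: 57 deg C


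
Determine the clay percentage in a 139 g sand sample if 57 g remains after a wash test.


Formula: Clay% = (W_total - W_washed) / W_total * 100
Clay mass = 139 - 57 = 82 g
Clay% = 82 / 139 * 100 = 58.9928%

58.9928%


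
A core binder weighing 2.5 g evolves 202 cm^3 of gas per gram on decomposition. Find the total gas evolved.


Formula: V_gas = W_binder * gas_evolution_rate
V = 2.5 g * 202 cm^3/g = 505.0000 cm^3


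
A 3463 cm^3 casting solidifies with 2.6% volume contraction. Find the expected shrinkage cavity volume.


Formula: V_shrink = V_casting * shrinkage_pct / 100
V_shrink = 3463 cm^3 * 2.6 / 100 = 90.0380 cm^3

Final answer: 90.0380 cm^3


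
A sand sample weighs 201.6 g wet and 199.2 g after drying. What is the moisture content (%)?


Formula: MC = (W_wet - W_dry) / W_wet * 100
Water mass = 201.6 - 199.2 = 2.4 g
MC = 2.4 / 201.6 * 100 = 1.1905%

1.1905%


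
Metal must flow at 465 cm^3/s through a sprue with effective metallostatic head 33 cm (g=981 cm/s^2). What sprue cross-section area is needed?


Formula: v = sqrt(2*g*h), A = Q/v
Velocity: v = sqrt(2 * 981 * 33) = sqrt(64746) = 254.4524 cm/s
Sprue area: A = Q / v = 465 / 254.4524 = 1.8275 cm^2

1.8275 cm^2


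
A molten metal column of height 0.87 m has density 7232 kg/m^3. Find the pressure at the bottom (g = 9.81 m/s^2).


Formula: P = rho * g * h
rho * g = 7232 * 9.81 = 70945.92 N/m^3
P = 70945.92 * 0.87 = 61722.9504 Pa

Answer: 61722.9504 Pa


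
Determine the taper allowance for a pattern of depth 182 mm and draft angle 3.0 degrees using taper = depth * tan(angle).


Formula: taper = depth * tan(draft_angle)
tan(3.0 deg) = 0.0524078
taper = 182 mm * 0.0524078 = 9.5382 mm

Final answer: 9.5382 mm


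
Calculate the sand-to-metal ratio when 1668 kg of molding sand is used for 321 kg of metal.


Formula: Sand-to-Metal Ratio = W_sand / W_metal
Ratio = 1668 kg / 321 kg = 5.1963

Final answer: 5.1963


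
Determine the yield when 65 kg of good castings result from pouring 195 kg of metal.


Formula: Casting Yield = (W_good / W_total) * 100
Yield = (65 kg / 195 kg) * 100 = 33.3333%

Final answer: 33.3333%


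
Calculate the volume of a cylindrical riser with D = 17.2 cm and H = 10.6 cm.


Formula: V = pi * (D/2)^2 * H  (cylinder volume)
Radius = D/2 = 17.2/2 = 8.6 cm
V = pi * 8.6^2 * 10.6 = 2462.9332 cm^3

Final answer: 2462.9332 cm^3


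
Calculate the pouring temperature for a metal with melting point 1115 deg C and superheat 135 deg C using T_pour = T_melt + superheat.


Formula: T_pour = T_melt + Superheat
T_pour = 1115 + 135 = 1250 deg C

Answer: 1250 deg C


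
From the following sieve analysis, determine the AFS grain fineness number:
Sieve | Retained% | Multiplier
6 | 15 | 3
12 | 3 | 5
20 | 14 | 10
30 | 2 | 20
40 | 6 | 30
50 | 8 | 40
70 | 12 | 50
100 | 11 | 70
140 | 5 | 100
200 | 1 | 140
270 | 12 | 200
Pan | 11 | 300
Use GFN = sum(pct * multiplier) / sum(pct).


Formula: GFN = sum(pct * multiplier) / sum(pct)
sum(pct * multiplier) = 8450
sum(pct) = 100
GFN = 8450 / 100 = 84.50

84.50


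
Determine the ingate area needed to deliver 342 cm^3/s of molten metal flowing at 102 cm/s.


Formula: A_ingate = Q / v  (continuity equation)
A = 342 cm^3/s / 102 cm/s = 3.3529 cm^2

Final answer: 3.3529 cm^2


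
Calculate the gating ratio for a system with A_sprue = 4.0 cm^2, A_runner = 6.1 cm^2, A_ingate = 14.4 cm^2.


Sprue:Runner:Ingate = 1 : 6.1/4.0 : 14.4/4.0 = 1:1.53:3.60

Answer: 1:1.53:3.60


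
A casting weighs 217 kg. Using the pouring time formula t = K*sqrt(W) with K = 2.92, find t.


Formula: t = K * sqrt(W)
sqrt(W) = sqrt(217) = 14.73092
t = 2.92 * 14.73092 = 43.0143 s

Final answer: 43.0143 s


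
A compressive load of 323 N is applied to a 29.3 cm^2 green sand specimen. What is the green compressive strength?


Formula: Compressive Strength = Force / Area
Strength = 323 N / 29.3 cm^2 = 11.0239 N/cm^2


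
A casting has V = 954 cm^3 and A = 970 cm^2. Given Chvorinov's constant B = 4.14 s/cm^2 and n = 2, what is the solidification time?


Formula: t_s = B * (V/A)^n  (Chvorinov's rule, n=2)
Modulus M = V/A = 954/970 = 0.983505 cm
M^2 = 0.983505^2 = 0.967282 cm^2
t_s = 4.14 * 0.967282 = 4.0045 s

4.0045 s


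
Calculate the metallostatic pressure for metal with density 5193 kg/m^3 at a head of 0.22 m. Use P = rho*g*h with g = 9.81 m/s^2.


Formula: P = rho * g * h
rho * g = 5193 * 9.81 = 50943.33 N/m^3
P = 50943.33 * 0.22 = 11207.5326 Pa

Final answer: 11207.5326 Pa


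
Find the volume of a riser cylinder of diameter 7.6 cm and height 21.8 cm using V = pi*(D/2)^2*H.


Formula: V = pi * (D/2)^2 * H  (cylinder volume)
Radius = D/2 = 7.6/2 = 3.8 cm
V = pi * 3.8^2 * 21.8 = 988.9482 cm^3

Answer: 988.9482 cm^3


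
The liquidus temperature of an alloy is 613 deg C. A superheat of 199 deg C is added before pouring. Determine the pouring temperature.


Formula: T_pour = T_melt + Superheat
T_pour = 613 + 199 = 812 deg C

Final answer: 812 deg C


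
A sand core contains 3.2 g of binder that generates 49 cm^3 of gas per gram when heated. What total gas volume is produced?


Formula: V_gas = W_binder * gas_evolution_rate
V = 3.2 g * 49 cm^3/g = 156.8000 cm^3


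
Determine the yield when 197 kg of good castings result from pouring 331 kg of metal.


Formula: Casting Yield = (W_good / W_total) * 100
Yield = (197 kg / 331 kg) * 100 = 59.5166%

59.5166%


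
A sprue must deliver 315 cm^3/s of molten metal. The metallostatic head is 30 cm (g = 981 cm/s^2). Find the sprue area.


Formula: v = sqrt(2*g*h), A = Q/v
Velocity: v = sqrt(2 * 981 * 30) = sqrt(58860) = 242.6108 cm/s
Sprue area: A = Q / v = 315 / 242.6108 = 1.2984 cm^2

1.2984 cm^2


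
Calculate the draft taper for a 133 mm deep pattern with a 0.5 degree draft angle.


Formula: taper = depth * tan(draft_angle)
tan(0.5 deg) = 0.0087269
taper = 133 mm * 0.0087269 = 1.1607 mm

1.1607 mm


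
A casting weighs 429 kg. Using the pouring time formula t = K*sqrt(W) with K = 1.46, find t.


Formula: t = K * sqrt(W)
sqrt(W) = sqrt(429) = 20.71232
t = 1.46 * 20.71232 = 30.2400 s

Final answer: 30.2400 s


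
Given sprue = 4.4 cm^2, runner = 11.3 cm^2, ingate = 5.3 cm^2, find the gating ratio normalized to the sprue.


Sprue:Runner:Ingate = 1 : 11.3/4.4 : 5.3/4.4 = 1:2.57:1.20

1:2.57:1.20


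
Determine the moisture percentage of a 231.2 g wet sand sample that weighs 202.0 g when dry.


Formula: MC = (W_wet - W_dry) / W_wet * 100
Water mass = 231.2 - 202.0 = 29.2 g
MC = 29.2 / 231.2 * 100 = 12.6298%

Final answer: 12.6298%


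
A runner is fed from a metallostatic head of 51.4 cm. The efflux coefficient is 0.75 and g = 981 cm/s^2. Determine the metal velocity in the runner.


Formula: v = Cd * sqrt(2 * g * h)  (Torricelli with discharge coefficient)
2*g*h = 2 * 981 * 51.4 = 100846.8 cm^2/s^2
sqrt(100846.8) = 317.56385 cm/s
v = 0.75 * 317.56385 = 238.1729 cm/s

238.1729 cm/s


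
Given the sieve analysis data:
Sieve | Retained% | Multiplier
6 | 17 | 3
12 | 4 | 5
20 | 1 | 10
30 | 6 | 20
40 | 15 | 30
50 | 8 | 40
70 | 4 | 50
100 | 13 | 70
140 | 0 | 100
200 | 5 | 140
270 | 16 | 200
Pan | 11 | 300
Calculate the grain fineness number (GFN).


Formula: GFN = sum(pct * multiplier) / sum(pct)
sum(pct * multiplier) = 9281
sum(pct) = 100
GFN = 9281 / 100 = 92.81

Answer: 92.81


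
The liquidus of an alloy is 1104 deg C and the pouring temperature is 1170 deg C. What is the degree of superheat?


Formula: Superheat = T_pour - T_melt
Superheat = 1170 - 1104 = 66 deg C

66 deg C


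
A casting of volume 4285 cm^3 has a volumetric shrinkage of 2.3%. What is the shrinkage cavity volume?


Formula: V_shrink = V_casting * shrinkage_pct / 100
V_shrink = 4285 cm^3 * 2.3 / 100 = 98.5550 cm^3

98.5550 cm^3


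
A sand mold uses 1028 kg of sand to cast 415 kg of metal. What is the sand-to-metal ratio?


Formula: Sand-to-Metal Ratio = W_sand / W_metal
Ratio = 1028 kg / 415 kg = 2.4771

2.4771


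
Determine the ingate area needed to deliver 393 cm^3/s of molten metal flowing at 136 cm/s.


Formula: A_ingate = Q / v  (continuity equation)
A = 393 cm^3/s / 136 cm/s = 2.8897 cm^2

Final answer: 2.8897 cm^2


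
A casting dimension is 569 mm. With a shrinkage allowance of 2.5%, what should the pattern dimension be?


Formula: L_pattern = L_casting * (1 + shrinkage_rate/100)
Shrinkage factor = 1 + 2.5/100 = 1.025
L_pattern = 569 mm * 1.025 = 583.2250 mm

Answer: 583.2250 mm


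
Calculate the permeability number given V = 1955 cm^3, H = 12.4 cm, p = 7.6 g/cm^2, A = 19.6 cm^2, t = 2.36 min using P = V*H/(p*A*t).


Formula: Permeability Number P = (V * H) / (p * A * t)
Numerator: V * H = 1955 * 12.4 = 24242.0
Denominator: p * A * t = 7.6 * 19.6 * 2.36 = 351.5456
P = 24242.0 / 351.5456 = 68.9583


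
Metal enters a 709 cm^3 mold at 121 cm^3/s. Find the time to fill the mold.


Formula: t_fill = V_mold / Q_flow
t = 709 cm^3 / 121 cm^3/s = 5.8595 s

Answer: 5.8595 s


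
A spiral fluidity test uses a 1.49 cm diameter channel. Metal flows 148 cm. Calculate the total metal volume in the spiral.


Formula: V = pi * (d/2)^2 * L  (cylinder volume)
Radius = 1.49/2 = 0.745 cm
V = pi * 0.745^2 * 148 = 258.0620 cm^3

Answer: 258.0620 cm^3


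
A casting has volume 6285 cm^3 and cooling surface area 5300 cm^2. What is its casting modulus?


Formula: Casting Modulus M = V / A
M = 6285 cm^3 / 5300 cm^2 = 1.1858 cm


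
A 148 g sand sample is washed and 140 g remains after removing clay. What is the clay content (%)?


Formula: Clay% = (W_total - W_washed) / W_total * 100
Clay mass = 148 - 140 = 8 g
Clay% = 8 / 148 * 100 = 5.4054%


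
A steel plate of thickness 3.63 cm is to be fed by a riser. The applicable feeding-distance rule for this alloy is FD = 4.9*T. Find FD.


Formula: FD = 4.9 * T  (riser feeding-distance rule)
FD = 4.9 * 3.63 cm = 17.7870 cm

Answer: 17.7870 cm


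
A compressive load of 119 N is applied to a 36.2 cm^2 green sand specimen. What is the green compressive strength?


Formula: Compressive Strength = Force / Area
Strength = 119 N / 36.2 cm^2 = 3.2873 N/cm^2

Answer: 3.2873 N/cm^2


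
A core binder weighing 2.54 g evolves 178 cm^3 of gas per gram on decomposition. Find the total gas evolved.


Formula: V_gas = W_binder * gas_evolution_rate
V = 2.54 g * 178 cm^3/g = 452.1200 cm^3

452.1200 cm^3


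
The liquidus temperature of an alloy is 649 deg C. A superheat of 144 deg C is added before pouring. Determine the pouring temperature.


Formula: T_pour = T_melt + Superheat
T_pour = 649 + 144 = 793 deg C

Answer: 793 deg C


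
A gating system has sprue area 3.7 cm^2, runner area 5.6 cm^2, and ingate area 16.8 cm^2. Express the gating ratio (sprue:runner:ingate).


Sprue:Runner:Ingate = 1 : 5.6/3.7 : 16.8/3.7 = 1:1.51:4.54

1:1.51:4.54


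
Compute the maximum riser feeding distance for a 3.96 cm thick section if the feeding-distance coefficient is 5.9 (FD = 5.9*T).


Formula: FD = 5.9 * T  (riser feeding-distance rule)
FD = 5.9 * 3.96 cm = 23.3640 cm


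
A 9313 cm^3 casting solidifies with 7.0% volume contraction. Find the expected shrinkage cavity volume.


Formula: V_shrink = V_casting * shrinkage_pct / 100
V_shrink = 9313 cm^3 * 7.0 / 100 = 651.9100 cm^3

Final answer: 651.9100 cm^3


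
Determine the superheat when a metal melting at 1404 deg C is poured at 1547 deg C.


Formula: Superheat = T_pour - T_melt
Superheat = 1547 - 1404 = 143 deg C


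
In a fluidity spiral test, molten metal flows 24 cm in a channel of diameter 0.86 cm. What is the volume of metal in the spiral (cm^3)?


Formula: V = pi * (d/2)^2 * L  (cylinder volume)
Radius = 0.86/2 = 0.43 cm
V = pi * 0.43^2 * 24 = 13.9411 cm^3


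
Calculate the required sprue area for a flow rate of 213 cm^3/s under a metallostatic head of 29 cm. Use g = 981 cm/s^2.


Formula: v = sqrt(2*g*h), A = Q/v
Velocity: v = sqrt(2 * 981 * 29) = sqrt(56898) = 238.5330 cm/s
Sprue area: A = Q / v = 213 / 238.5330 = 0.8930 cm^2

Final answer: 0.8930 cm^2


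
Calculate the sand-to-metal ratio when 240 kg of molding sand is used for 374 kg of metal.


Formula: Sand-to-Metal Ratio = W_sand / W_metal
Ratio = 240 kg / 374 kg = 0.6417

0.6417


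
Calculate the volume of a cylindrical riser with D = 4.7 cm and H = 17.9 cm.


Formula: V = pi * (D/2)^2 * H  (cylinder volume)
Radius = D/2 = 4.7/2 = 2.35 cm
V = pi * 2.35^2 * 17.9 = 310.5551 cm^3

Answer: 310.5551 cm^3


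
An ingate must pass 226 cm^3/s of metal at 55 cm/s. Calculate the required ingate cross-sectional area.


Formula: A_ingate = Q / v  (continuity equation)
A = 226 cm^3/s / 55 cm/s = 4.1091 cm^2

Answer: 4.1091 cm^2


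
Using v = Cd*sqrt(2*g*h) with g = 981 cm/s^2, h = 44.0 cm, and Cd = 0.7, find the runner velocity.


Formula: v = Cd * sqrt(2 * g * h)  (Torricelli with discharge coefficient)
2*g*h = 2 * 981 * 44.0 = 86328.0 cm^2/s^2
sqrt(86328.0) = 293.81627 cm/s
v = 0.7 * 293.81627 = 205.6714 cm/s


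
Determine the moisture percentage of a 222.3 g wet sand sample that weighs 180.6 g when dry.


Formula: MC = (W_wet - W_dry) / W_wet * 100
Water mass = 222.3 - 180.6 = 41.7 g
MC = 41.7 / 222.3 * 100 = 18.7584%

Final answer: 18.7584%


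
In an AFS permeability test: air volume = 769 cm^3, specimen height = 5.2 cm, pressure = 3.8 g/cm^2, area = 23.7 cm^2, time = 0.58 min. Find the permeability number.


Formula: Permeability Number P = (V * H) / (p * A * t)
Numerator: V * H = 769 * 5.2 = 3998.8
Denominator: p * A * t = 3.8 * 23.7 * 0.58 = 52.2348
P = 3998.8 / 52.2348 = 76.5543

Answer: 76.5543


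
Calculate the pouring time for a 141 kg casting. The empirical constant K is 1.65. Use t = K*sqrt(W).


Formula: t = K * sqrt(W)
sqrt(W) = sqrt(141) = 11.87434
t = 1.65 * 11.87434 = 19.5927 s

Answer: 19.5927 s


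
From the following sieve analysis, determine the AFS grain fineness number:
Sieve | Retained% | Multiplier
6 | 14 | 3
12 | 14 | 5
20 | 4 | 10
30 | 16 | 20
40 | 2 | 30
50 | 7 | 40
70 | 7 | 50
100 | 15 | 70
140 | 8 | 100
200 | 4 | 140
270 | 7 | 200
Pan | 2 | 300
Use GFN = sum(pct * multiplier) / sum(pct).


Formula: GFN = sum(pct * multiplier) / sum(pct)
sum(pct * multiplier) = 5572
sum(pct) = 100
GFN = 5572 / 100 = 55.72

Final answer: 55.72


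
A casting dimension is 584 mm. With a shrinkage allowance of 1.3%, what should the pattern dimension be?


Formula: L_pattern = L_casting * (1 + shrinkage_rate/100)
Shrinkage factor = 1 + 1.3/100 = 1.013
L_pattern = 584 mm * 1.013 = 591.5920 mm

591.5920 mm


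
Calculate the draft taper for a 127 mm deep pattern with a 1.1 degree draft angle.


Formula: taper = depth * tan(draft_angle)
tan(1.1 deg) = 0.0192010
taper = 127 mm * 0.0192010 = 2.4385 mm


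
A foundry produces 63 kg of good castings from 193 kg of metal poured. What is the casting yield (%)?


Formula: Casting Yield = (W_good / W_total) * 100
Yield = (63 kg / 193 kg) * 100 = 32.6425%

32.6425%


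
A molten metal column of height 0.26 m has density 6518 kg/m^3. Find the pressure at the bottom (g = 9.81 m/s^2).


Formula: P = rho * g * h
rho * g = 6518 * 9.81 = 63941.58 N/m^3
P = 63941.58 * 0.26 = 16624.8108 Pa

Final answer: 16624.8108 Pa


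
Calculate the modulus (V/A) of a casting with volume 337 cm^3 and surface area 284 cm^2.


Formula: Casting Modulus M = V / A
M = 337 cm^3 / 284 cm^2 = 1.1866 cm

Answer: 1.1866 cm


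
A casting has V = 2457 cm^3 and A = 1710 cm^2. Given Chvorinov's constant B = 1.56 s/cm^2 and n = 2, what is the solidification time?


Formula: t_s = B * (V/A)^n  (Chvorinov's rule, n=2)
Modulus M = V/A = 2457/1710 = 1.436842 cm
M^2 = 1.436842^2 = 2.064515 cm^2
t_s = 1.56 * 2.064515 = 3.2206 s


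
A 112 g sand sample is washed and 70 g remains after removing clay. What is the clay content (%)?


Formula: Clay% = (W_total - W_washed) / W_total * 100
Clay mass = 112 - 70 = 42 g
Clay% = 42 / 112 * 100 = 37.5000%

Answer: 37.5000%


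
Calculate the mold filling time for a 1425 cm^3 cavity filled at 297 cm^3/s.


Formula: t_fill = V_mold / Q_flow
t = 1425 cm^3 / 297 cm^3/s = 4.7980 s

Answer: 4.7980 s


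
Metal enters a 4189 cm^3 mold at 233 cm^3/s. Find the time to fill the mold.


Formula: t_fill = V_mold / Q_flow
t = 4189 cm^3 / 233 cm^3/s = 17.9785 s

Answer: 17.9785 s


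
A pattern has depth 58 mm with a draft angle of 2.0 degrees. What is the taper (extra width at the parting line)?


Formula: taper = depth * tan(draft_angle)
tan(2.0 deg) = 0.0349208
taper = 58 mm * 0.0349208 = 2.0254 mm


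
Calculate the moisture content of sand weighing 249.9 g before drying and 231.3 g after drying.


Formula: MC = (W_wet - W_dry) / W_wet * 100
Water mass = 249.9 - 231.3 = 18.6 g
MC = 18.6 / 249.9 * 100 = 7.4430%

Answer: 7.4430%


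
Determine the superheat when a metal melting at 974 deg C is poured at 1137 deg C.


Formula: Superheat = T_pour - T_melt
Superheat = 1137 - 974 = 163 deg C

Answer: 163 deg C


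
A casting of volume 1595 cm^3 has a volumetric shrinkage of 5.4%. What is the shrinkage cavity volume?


Formula: V_shrink = V_casting * shrinkage_pct / 100
V_shrink = 1595 cm^3 * 5.4 / 100 = 86.1300 cm^3

Answer: 86.1300 cm^3


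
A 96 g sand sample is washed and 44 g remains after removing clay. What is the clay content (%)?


Formula: Clay% = (W_total - W_washed) / W_total * 100
Clay mass = 96 - 44 = 52 g
Clay% = 52 / 96 * 100 = 54.1667%

Answer: 54.1667%


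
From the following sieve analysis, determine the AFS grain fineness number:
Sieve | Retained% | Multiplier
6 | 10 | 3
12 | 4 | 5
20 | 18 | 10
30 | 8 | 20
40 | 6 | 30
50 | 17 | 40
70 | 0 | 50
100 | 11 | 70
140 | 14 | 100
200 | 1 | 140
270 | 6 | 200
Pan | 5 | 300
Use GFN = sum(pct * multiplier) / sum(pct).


Formula: GFN = sum(pct * multiplier) / sum(pct)
sum(pct * multiplier) = 6260
sum(pct) = 100
GFN = 6260 / 100 = 62.60

62.60


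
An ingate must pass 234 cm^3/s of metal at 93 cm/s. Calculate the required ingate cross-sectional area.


Formula: A_ingate = Q / v  (continuity equation)
A = 234 cm^3/s / 93 cm/s = 2.5161 cm^2

2.5161 cm^2


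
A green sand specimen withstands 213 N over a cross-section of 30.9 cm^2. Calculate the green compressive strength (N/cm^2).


Formula: Compressive Strength = Force / Area
Strength = 213 N / 30.9 cm^2 = 6.8932 N/cm^2

Answer: 6.8932 N/cm^2


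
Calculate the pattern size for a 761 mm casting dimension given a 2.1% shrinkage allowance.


Formula: L_pattern = L_casting * (1 + shrinkage_rate/100)
Shrinkage factor = 1 + 2.1/100 = 1.021
L_pattern = 761 mm * 1.021 = 776.9810 mm

Final answer: 776.9810 mm


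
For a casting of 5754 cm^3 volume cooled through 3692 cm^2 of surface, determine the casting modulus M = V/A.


Formula: Casting Modulus M = V / A
M = 5754 cm^3 / 3692 cm^2 = 1.5585 cm

Final answer: 1.5585 cm


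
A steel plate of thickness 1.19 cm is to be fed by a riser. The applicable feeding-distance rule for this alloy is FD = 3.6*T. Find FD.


Formula: FD = 3.6 * T  (riser feeding-distance rule)
FD = 3.6 * 1.19 cm = 4.2840 cm

Final answer: 4.2840 cm


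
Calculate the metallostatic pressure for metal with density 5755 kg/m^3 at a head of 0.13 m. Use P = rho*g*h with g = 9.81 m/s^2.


Formula: P = rho * g * h
rho * g = 5755 * 9.81 = 56456.55 N/m^3
P = 56456.55 * 0.13 = 7339.3515 Pa


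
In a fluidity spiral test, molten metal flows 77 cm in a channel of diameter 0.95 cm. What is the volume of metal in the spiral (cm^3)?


Formula: V = pi * (d/2)^2 * L  (cylinder volume)
Radius = 0.95/2 = 0.475 cm
V = pi * 0.475^2 * 77 = 54.5793 cm^3

Answer: 54.5793 cm^3


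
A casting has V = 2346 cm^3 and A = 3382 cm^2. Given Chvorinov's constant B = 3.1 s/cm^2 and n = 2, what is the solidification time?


Formula: t_s = B * (V/A)^n  (Chvorinov's rule, n=2)
Modulus M = V/A = 2346/3382 = 0.693672 cm
M^2 = 0.693672^2 = 0.481181 cm^2
t_s = 3.1 * 0.481181 = 1.4917 s


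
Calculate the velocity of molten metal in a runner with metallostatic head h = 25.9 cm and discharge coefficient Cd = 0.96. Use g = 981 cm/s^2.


Formula: v = Cd * sqrt(2 * g * h)  (Torricelli with discharge coefficient)
2*g*h = 2 * 981 * 25.9 = 50815.8 cm^2/s^2
sqrt(50815.8) = 225.42360 cm/s
v = 0.96 * 225.42360 = 216.4067 cm/s

Answer: 216.4067 cm/s


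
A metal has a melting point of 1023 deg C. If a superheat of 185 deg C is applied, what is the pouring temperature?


Formula: T_pour = T_melt + Superheat
T_pour = 1023 + 185 = 1208 deg C

Answer: 1208 deg C


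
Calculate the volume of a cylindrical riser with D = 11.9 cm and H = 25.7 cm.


Formula: V = pi * (D/2)^2 * H  (cylinder volume)
Radius = D/2 = 11.9/2 = 5.95 cm
V = pi * 5.95^2 * 25.7 = 2858.3600 cm^3

2858.3600 cm^3


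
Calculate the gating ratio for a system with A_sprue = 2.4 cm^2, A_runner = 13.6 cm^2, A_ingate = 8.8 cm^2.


Sprue:Runner:Ingate = 1 : 13.6/2.4 : 8.8/2.4 = 1:5.67:3.67

Answer: 1:5.67:3.67


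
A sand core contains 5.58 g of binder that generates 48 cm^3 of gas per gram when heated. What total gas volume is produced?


Formula: V_gas = W_binder * gas_evolution_rate
V = 5.58 g * 48 cm^3/g = 267.8400 cm^3


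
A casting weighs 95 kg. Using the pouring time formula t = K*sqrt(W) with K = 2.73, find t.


Formula: t = K * sqrt(W)
sqrt(W) = sqrt(95) = 9.74679
t = 2.73 * 9.74679 = 26.6087 s

26.6087 s


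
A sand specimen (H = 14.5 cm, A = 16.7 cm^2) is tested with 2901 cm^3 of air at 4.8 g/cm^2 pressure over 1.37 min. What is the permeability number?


Formula: Permeability Number P = (V * H) / (p * A * t)
Numerator: V * H = 2901 * 14.5 = 42064.5
Denominator: p * A * t = 4.8 * 16.7 * 1.37 = 109.8192
P = 42064.5 / 109.8192 = 383.0341

Answer: 383.0341


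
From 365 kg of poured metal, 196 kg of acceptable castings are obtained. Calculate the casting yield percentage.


Formula: Casting Yield = (W_good / W_total) * 100
Yield = (196 kg / 365 kg) * 100 = 53.6986%

53.6986%


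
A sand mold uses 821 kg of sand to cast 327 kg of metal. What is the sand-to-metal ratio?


Formula: Sand-to-Metal Ratio = W_sand / W_metal
Ratio = 821 kg / 327 kg = 2.5107


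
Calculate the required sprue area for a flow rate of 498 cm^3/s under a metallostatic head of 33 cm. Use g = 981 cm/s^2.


Formula: v = sqrt(2*g*h), A = Q/v
Velocity: v = sqrt(2 * 981 * 33) = sqrt(64746) = 254.4524 cm/s
Sprue area: A = Q / v = 498 / 254.4524 = 1.9571 cm^2


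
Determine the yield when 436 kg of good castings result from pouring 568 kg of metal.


Formula: Casting Yield = (W_good / W_total) * 100
Yield = (436 kg / 568 kg) * 100 = 76.7606%

Answer: 76.7606%


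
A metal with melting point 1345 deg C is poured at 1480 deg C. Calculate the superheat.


Formula: Superheat = T_pour - T_melt
Superheat = 1480 - 1345 = 135 deg C


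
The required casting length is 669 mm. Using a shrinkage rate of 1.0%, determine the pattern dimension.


Formula: L_pattern = L_casting * (1 + shrinkage_rate/100)
Shrinkage factor = 1 + 1.0/100 = 1.01
L_pattern = 669 mm * 1.01 = 675.6900 mm

Answer: 675.6900 mm


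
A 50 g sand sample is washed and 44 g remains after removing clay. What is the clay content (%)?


Formula: Clay% = (W_total - W_washed) / W_total * 100
Clay mass = 50 - 44 = 6 g
Clay% = 6 / 50 * 100 = 12.0000%

Final answer: 12.0000%


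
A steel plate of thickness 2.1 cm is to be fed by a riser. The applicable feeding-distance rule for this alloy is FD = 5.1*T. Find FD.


Formula: FD = 5.1 * T  (riser feeding-distance rule)
FD = 5.1 * 2.1 cm = 10.7100 cm

Answer: 10.7100 cm


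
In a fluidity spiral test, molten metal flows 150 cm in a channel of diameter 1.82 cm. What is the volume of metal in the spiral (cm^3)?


Formula: V = pi * (d/2)^2 * L  (cylinder volume)
Radius = 1.82/2 = 0.91 cm
V = pi * 0.91^2 * 150 = 390.2329 cm^3

390.2329 cm^3


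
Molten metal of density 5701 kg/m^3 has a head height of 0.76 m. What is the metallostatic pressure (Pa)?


Formula: P = rho * g * h
rho * g = 5701 * 9.81 = 55926.81 N/m^3
P = 55926.81 * 0.76 = 42504.3756 Pa

42504.3756 Pa


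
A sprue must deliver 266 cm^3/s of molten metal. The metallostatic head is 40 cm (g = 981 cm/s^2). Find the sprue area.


Formula: v = sqrt(2*g*h), A = Q/v
Velocity: v = sqrt(2 * 981 * 40) = sqrt(78480) = 280.1428 cm/s
Sprue area: A = Q / v = 266 / 280.1428 = 0.9495 cm^2

0.9495 cm^2


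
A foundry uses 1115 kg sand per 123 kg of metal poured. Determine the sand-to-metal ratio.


Formula: Sand-to-Metal Ratio = W_sand / W_metal
Ratio = 1115 kg / 123 kg = 9.0650

Answer: 9.0650


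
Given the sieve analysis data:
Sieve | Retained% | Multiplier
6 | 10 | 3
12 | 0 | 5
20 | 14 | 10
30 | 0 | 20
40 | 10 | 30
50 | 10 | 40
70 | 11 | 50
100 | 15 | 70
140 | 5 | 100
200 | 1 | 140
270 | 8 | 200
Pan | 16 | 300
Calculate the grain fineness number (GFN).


Formula: GFN = sum(pct * multiplier) / sum(pct)
sum(pct * multiplier) = 9510
sum(pct) = 100
GFN = 9510 / 100 = 95.10

Final answer: 95.10


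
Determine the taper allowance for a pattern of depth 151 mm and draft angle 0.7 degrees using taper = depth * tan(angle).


Formula: taper = depth * tan(draft_angle)
tan(0.7 deg) = 0.0122179
taper = 151 mm * 0.0122179 = 1.8449 mm


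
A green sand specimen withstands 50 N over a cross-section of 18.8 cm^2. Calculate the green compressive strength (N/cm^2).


Formula: Compressive Strength = Force / Area
Strength = 50 N / 18.8 cm^2 = 2.6596 N/cm^2


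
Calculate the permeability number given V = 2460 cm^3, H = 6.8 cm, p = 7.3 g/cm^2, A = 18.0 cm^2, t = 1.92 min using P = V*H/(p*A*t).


Formula: Permeability Number P = (V * H) / (p * A * t)
Numerator: V * H = 2460 * 6.8 = 16728.0
Denominator: p * A * t = 7.3 * 18.0 * 1.92 = 252.288
P = 16728.0 / 252.288 = 66.3052

66.3052


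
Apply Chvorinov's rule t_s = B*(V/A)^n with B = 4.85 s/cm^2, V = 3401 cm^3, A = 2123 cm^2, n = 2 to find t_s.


Formula: t_s = B * (V/A)^n  (Chvorinov's rule, n=2)
Modulus M = V/A = 3401/2123 = 1.601978 cm
M^2 = 1.601978^2 = 2.566334 cm^2
t_s = 4.85 * 2.566334 = 12.4467 s

12.4467 s


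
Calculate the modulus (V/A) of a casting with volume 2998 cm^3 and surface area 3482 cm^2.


Formula: Casting Modulus M = V / A
M = 2998 cm^3 / 3482 cm^2 = 0.8610 cm


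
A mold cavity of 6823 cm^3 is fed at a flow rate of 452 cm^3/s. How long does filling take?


Formula: t_fill = V_mold / Q_flow
t = 6823 cm^3 / 452 cm^3/s = 15.0951 s

15.0951 s


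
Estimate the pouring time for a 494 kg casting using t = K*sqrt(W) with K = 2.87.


Formula: t = K * sqrt(W)
sqrt(W) = sqrt(494) = 22.22611
t = 2.87 * 22.22611 = 63.7889 s

63.7889 s


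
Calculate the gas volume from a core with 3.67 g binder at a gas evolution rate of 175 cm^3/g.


Formula: V_gas = W_binder * gas_evolution_rate
V = 3.67 g * 175 cm^3/g = 642.2500 cm^3


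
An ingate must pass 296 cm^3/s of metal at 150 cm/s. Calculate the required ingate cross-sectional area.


Formula: A_ingate = Q / v  (continuity equation)
A = 296 cm^3/s / 150 cm/s = 1.9733 cm^2

1.9733 cm^2


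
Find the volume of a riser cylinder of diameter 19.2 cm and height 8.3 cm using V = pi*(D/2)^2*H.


Formula: V = pi * (D/2)^2 * H  (cylinder volume)
Radius = D/2 = 19.2/2 = 9.6 cm
V = pi * 9.6^2 * 8.3 = 2403.0922 cm^3

Final answer: 2403.0922 cm^3


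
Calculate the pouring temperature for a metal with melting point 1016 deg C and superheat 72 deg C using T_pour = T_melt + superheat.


Formula: T_pour = T_melt + Superheat
T_pour = 1016 + 72 = 1088 deg C


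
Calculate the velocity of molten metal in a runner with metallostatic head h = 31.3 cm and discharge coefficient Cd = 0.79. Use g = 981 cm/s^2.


Formula: v = Cd * sqrt(2 * g * h)  (Torricelli with discharge coefficient)
2*g*h = 2 * 981 * 31.3 = 61410.6 cm^2/s^2
sqrt(61410.6) = 247.81162 cm/s
v = 0.79 * 247.81162 = 195.7712 cm/s


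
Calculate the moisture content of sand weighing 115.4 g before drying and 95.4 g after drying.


Formula: MC = (W_wet - W_dry) / W_wet * 100
Water mass = 115.4 - 95.4 = 20.0 g
MC = 20.0 / 115.4 * 100 = 17.3310%

Answer: 17.3310%


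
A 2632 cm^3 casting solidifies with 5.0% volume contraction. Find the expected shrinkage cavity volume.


Formula: V_shrink = V_casting * shrinkage_pct / 100
V_shrink = 2632 cm^3 * 5.0 / 100 = 131.6000 cm^3

Answer: 131.6000 cm^3


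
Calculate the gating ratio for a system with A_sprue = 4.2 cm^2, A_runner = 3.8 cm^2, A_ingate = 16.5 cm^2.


Sprue:Runner:Ingate = 1 : 3.8/4.2 : 16.5/4.2 = 1:0.90:3.93

1:0.90:3.93


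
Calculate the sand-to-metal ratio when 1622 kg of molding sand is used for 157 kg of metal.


Formula: Sand-to-Metal Ratio = W_sand / W_metal
Ratio = 1622 kg / 157 kg = 10.3312

Final answer: 10.3312


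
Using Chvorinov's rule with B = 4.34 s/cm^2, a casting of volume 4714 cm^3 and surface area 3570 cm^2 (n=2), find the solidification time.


Formula: t_s = B * (V/A)^n  (Chvorinov's rule, n=2)
Modulus M = V/A = 4714/3570 = 1.320448 cm
M^2 = 1.320448^2 = 1.743583 cm^2
t_s = 4.34 * 1.743583 = 7.5672 s

Final answer: 7.5672 s


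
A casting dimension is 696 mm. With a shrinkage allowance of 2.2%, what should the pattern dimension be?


Formula: L_pattern = L_casting * (1 + shrinkage_rate/100)
Shrinkage factor = 1 + 2.2/100 = 1.022
L_pattern = 696 mm * 1.022 = 711.3120 mm


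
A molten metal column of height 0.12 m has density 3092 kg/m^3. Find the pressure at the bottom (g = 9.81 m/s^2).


Formula: P = rho * g * h
rho * g = 3092 * 9.81 = 30332.52 N/m^3
P = 30332.52 * 0.12 = 3639.9024 Pa

Final answer: 3639.9024 Pa


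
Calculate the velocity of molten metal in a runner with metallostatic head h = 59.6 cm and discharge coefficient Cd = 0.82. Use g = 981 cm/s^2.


Formula: v = Cd * sqrt(2 * g * h)  (Torricelli with discharge coefficient)
2*g*h = 2 * 981 * 59.6 = 116935.2 cm^2/s^2
sqrt(116935.2) = 341.95789 cm/s
v = 0.82 * 341.95789 = 280.4055 cm/s


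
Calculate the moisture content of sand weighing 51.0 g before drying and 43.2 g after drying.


Formula: MC = (W_wet - W_dry) / W_wet * 100
Water mass = 51.0 - 43.2 = 7.8 g
MC = 7.8 / 51.0 * 100 = 15.2941%

15.2941%


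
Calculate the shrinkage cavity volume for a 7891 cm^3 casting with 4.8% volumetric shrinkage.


Formula: V_shrink = V_casting * shrinkage_pct / 100
V_shrink = 7891 cm^3 * 4.8 / 100 = 378.7680 cm^3


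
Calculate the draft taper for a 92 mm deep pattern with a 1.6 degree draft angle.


Formula: taper = depth * tan(draft_angle)
tan(1.6 deg) = 0.0279325
taper = 92 mm * 0.0279325 = 2.5698 mm

Answer: 2.5698 mm


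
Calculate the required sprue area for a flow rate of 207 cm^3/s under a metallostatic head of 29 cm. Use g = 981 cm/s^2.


Formula: v = sqrt(2*g*h), A = Q/v
Velocity: v = sqrt(2 * 981 * 29) = sqrt(56898) = 238.5330 cm/s
Sprue area: A = Q / v = 207 / 238.5330 = 0.8678 cm^2

Answer: 0.8678 cm^2


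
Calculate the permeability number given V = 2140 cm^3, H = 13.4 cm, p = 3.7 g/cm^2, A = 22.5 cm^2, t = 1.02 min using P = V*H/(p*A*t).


Formula: Permeability Number P = (V * H) / (p * A * t)
Numerator: V * H = 2140 * 13.4 = 28676.0
Denominator: p * A * t = 3.7 * 22.5 * 1.02 = 84.915
P = 28676.0 / 84.915 = 337.7024


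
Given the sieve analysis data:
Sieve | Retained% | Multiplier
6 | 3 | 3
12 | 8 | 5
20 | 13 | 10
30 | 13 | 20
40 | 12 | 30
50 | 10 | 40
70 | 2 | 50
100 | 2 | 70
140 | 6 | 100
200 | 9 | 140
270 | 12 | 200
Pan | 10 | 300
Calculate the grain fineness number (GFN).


Formula: GFN = sum(pct * multiplier) / sum(pct)
sum(pct * multiplier) = 8699
sum(pct) = 100
GFN = 8699 / 100 = 86.99

Final answer: 86.99


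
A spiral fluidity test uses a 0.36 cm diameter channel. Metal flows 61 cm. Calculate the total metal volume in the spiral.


Formula: V = pi * (d/2)^2 * L  (cylinder volume)
Radius = 0.36/2 = 0.18 cm
V = pi * 0.18^2 * 61 = 6.2090 cm^3

Final answer: 6.2090 cm^3


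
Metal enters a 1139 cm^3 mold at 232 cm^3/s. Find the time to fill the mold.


Formula: t_fill = V_mold / Q_flow
t = 1139 cm^3 / 232 cm^3/s = 4.9095 s

Answer: 4.9095 s


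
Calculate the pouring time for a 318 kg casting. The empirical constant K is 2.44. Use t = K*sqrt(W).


Formula: t = K * sqrt(W)
sqrt(W) = sqrt(318) = 17.83255
t = 2.44 * 17.83255 = 43.5114 s

Final answer: 43.5114 s


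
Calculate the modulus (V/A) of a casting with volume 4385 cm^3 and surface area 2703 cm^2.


Formula: Casting Modulus M = V / A
M = 4385 cm^3 / 2703 cm^2 = 1.6223 cm


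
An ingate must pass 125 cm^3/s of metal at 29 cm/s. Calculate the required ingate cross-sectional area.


Formula: A_ingate = Q / v  (continuity equation)
A = 125 cm^3/s / 29 cm/s = 4.3103 cm^2

4.3103 cm^2


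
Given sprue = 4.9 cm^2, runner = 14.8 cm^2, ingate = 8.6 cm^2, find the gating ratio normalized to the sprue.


Sprue:Runner:Ingate = 1 : 14.8/4.9 : 8.6/4.9 = 1:3.02:1.76

Final answer: 1:3.02:1.76


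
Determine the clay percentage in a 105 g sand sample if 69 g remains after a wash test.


Formula: Clay% = (W_total - W_washed) / W_total * 100
Clay mass = 105 - 69 = 36 g
Clay% = 36 / 105 * 100 = 34.2857%

34.2857%


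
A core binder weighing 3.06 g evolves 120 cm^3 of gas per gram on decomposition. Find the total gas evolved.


Formula: V_gas = W_binder * gas_evolution_rate
V = 3.06 g * 120 cm^3/g = 367.2000 cm^3


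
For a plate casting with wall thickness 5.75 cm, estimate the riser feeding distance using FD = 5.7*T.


Formula: FD = 5.7 * T  (riser feeding-distance rule)
FD = 5.7 * 5.75 cm = 32.7750 cm

Answer: 32.7750 cm


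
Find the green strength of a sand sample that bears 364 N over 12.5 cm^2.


Formula: Compressive Strength = Force / Area
Strength = 364 N / 12.5 cm^2 = 29.1200 N/cm^2


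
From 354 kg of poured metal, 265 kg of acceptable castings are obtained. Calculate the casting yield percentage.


Formula: Casting Yield = (W_good / W_total) * 100
Yield = (265 kg / 354 kg) * 100 = 74.8588%
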